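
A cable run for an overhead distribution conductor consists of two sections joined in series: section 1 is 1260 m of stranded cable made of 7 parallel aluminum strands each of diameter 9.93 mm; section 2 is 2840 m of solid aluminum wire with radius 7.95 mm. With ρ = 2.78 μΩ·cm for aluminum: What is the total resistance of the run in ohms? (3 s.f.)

0.462 Ω

ρ = 2.78 μΩ·cm = 2.78×10^-8 Ω·m
Section 1: A_strand = π(4.9650e-03)² = 7.744e-05 m²; R₁ = ρL/(N·A_s) = (2.78×10^-8)(1260)/(7×7.744e-05) = 0.06461 Ω
Section 2: A = πr² = π(7.9500e-03 m)² = 1.986e-04 m²
R₂ = (2.78×10^-8)(2840)/(1.986e-04) = 0.3976 Ω
R = R₁ + R₂ = 0.462 Ω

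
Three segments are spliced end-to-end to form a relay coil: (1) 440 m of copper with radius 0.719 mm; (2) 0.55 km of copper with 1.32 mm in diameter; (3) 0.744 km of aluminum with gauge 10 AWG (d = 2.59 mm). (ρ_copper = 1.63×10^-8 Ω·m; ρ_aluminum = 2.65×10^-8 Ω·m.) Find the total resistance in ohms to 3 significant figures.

Seg 1: A = πr² = π(7.1900e-04 m)² = 1.624e-06 m²
R_1 = (1.63×10^-8)(440)/(1.624e-06) = 4.416 Ω
Seg 2: A = π(d/2)² = π(6.6000e-04 m)² = 1.368e-06 m²
R_2 = (1.63×10^-8)(550)/(1.368e-06) = 6.551 Ω
Seg 3: A = π(2.59/2 mm)² = π(1.2950e-03 m)² = 5.269e-06 m²
R_3 = (2.65×10^-8)(744)/(5.269e-06) = 3.742 Ω
R_total = R_1 + R_2 + R_3 = 14.7 Ω

14.7 Ω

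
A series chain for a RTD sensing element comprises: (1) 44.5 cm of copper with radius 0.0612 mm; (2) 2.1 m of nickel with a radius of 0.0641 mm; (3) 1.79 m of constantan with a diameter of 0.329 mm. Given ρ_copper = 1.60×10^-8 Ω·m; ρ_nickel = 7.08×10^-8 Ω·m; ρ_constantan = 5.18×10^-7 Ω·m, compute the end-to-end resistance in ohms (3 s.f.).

23.0 Ω

Seg 1: A = πr² = π(6.1200e-05 m)² = 1.177e-08 m²
R_1 = (1.60×10^-8)(0.445)/(1.177e-08) = 0.6051 Ω
Seg 2: A = πr² = π(6.4100e-05 m)² = 1.291e-08 m²
R_2 = (7.08×10^-8)(2.1)/(1.291e-08) = 11.52 Ω
Seg 3: A = π(d/2)² = π(1.6450e-04 m)² = 8.501e-08 m²
R_3 = (5.18×10^-7)(1.79)/(8.501e-08) = 10.91 Ω
R_total = R_1 + R_2 + R_3 = 23.0 Ω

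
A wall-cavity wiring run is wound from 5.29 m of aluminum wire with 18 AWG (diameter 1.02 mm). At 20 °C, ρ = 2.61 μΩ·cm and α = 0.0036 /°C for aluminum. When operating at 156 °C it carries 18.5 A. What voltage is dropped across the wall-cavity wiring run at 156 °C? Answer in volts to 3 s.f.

4.66 V

ρ = 2.61 μΩ·cm = 2.61×10^-8 Ω·m
A = π(1.02/2 mm)² = π(5.1000e-04 m)² = 8.171e-07 m²
R₍20₎ = ρL/A = (2.61×10^-8)(5.29)/(8.171e-07) = 0.169 Ω
R₍156₎ = R₍20₎(1 + αΔT) = 0.169 × (1 + 0.0036×136) = 0.2517 Ω
V = IR = 18.5 × 0.2517 = 4.66 V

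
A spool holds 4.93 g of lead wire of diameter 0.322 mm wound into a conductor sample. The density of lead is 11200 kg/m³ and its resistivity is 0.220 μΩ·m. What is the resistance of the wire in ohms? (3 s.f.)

14.6 Ω

ρ = 0.220 μΩ·m = 2.20×10^-7 Ω·m
A = π(d/2)² = π(1.6100e-04 m)² = 8.1433e-08 m²
L = m/(density·A) = 0.00493/(11200×8.1433e-08) = 5.405 m
R = ρL/A = (2.20×10^-7)(5.405)/(8.1433e-08) = 14.6 Ω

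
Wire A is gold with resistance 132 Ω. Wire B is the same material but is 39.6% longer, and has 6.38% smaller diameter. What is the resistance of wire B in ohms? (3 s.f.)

R ∝ L/d², so R_B/R_A = (1 + 39.6/100) × (1 − 6.38/100)⁻²
= 1.396 × 1.141 = 1.593
R_B = 1.593 × 132 = 210 Ω

210 Ω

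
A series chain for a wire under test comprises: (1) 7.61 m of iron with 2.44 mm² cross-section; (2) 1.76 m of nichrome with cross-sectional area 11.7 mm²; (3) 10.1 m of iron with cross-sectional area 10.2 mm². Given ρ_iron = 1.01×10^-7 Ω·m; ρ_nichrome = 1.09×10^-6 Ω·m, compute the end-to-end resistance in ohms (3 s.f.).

0.579 Ω

Seg 1: A = 2.44 mm² = 2.440e-06 m²
R_1 = (1.01×10^-7)(7.61)/(2.440e-06) = 0.315 Ω
Seg 2: A = 11.7 mm² = 1.170e-05 m²
R_2 = (1.09×10^-6)(1.76)/(1.170e-05) = 0.164 Ω
Seg 3: A = 10.2 mm² = 1.020e-05 m²
R_3 = (1.01×10^-7)(10.1)/(1.020e-05) = 0.1 Ω
R_total = R_1 + R_2 + R_3 = 0.579 Ω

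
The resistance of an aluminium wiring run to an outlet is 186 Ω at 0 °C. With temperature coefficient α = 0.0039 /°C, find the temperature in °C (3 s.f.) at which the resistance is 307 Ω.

167 °C

R = R₀(1 + α(T − T₀)) ⇒ T = T₀ + (R/R₀ − 1)/α
T = 0 + (307/186 − 1)/0.0039 = 0 + (0.6505)/0.0039 = 167 °C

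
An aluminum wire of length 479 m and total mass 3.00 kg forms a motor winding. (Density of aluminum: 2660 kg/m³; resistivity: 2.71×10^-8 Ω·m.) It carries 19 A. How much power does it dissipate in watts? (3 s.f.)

A = m/(density·L) = 3/(2660×479) = 2.3545e-06 m²
R = ρL/A = (2.71×10^-8)(479)/(2.3545e-06) = 5.513 Ω
P = I²R = (19)² × 5.513 = 1990 W

1990 W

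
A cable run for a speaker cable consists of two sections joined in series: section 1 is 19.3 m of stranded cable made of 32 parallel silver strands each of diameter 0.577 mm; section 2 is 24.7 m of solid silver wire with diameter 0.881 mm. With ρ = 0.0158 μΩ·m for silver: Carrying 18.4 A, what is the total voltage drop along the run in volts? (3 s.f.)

ρ = 0.0158 μΩ·m = 1.58×10^-8 Ω·m
Section 1: A_strand = π(2.8850e-04)² = 2.615e-07 m²; R₁ = ρL/(N·A_s) = (1.58×10^-8)(19.3)/(32×2.615e-07) = 0.03644 Ω
Section 2: A = π(d/2)² = π(4.4050e-04 m)² = 6.096e-07 m²
R₂ = (1.58×10^-8)(24.7)/(6.096e-07) = 0.6402 Ω
R = R₁ + R₂ = 0.6766 Ω
V = IR = 18.4 × 0.6766 = 12.5 V

12.5 V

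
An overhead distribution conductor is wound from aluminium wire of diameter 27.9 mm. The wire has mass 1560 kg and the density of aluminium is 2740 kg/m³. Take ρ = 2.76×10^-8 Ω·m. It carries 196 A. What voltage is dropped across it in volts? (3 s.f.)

A = π(d/2)² = π(1.3950e-02 m)² = 6.1136e-04 m²
L = m/(density·A) = 1560/(2740×6.1136e-04) = 931.3 m
R = ρL/A = (2.76×10^-8)(931.3)/(6.1136e-04) = 0.04204 Ω
V = IR = 196 × 0.04204 = 8.24 V

8.24 V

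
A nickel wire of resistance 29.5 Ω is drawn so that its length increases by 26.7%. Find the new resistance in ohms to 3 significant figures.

k = 1 + 26.7/100 = 1.267; volume constant ⇒ A' = A/k, so R' = k²R.
R' = 1.605 × 29.5 = 47.4 Ω

47.4 Ω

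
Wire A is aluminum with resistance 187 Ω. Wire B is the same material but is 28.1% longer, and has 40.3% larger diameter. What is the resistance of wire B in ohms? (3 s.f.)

122 Ω

R ∝ L/d², so R_B/R_A = (1 + 28.1/100) × (1 + 40.3/100)⁻²
= 1.281 × 0.508 = 0.6508
R_B = 0.6508 × 187 = 122 Ω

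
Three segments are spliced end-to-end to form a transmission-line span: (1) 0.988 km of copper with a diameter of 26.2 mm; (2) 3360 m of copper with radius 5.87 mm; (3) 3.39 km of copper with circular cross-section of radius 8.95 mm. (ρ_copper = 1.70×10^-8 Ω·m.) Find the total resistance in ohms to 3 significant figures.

Seg 1: A = π(d/2)² = π(1.3100e-02 m)² = 5.391e-04 m²
R_1 = (1.70×10^-8)(988)/(5.391e-04) = 0.03115 Ω
Seg 2: A = πr² = π(5.8700e-03 m)² = 1.082e-04 m²
R_2 = (1.70×10^-8)(3360)/(1.082e-04) = 0.5277 Ω
Seg 3: A = πr² = π(8.9500e-03 m)² = 2.516e-04 m²
R_3 = (1.70×10^-8)(3390)/(2.516e-04) = 0.229 Ω
R_total = R_1 + R_2 + R_3 = 0.788 Ω

0.788 Ω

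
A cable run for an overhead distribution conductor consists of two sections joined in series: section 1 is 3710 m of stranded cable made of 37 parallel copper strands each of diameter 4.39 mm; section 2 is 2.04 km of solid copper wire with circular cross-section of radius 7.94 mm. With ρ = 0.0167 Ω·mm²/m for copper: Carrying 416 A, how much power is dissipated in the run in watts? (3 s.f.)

48900 W

ρ = 0.0167 Ω·mm²/m = 1.67×10^-8 Ω·m
Section 1: A_strand = π(2.1950e-03)² = 1.514e-05 m²; R₁ = ρL/(N·A_s) = (1.67×10^-8)(3710)/(37×1.514e-05) = 0.1106 Ω
Section 2: A = πr² = π(7.9400e-03 m)² = 1.981e-04 m²
R₂ = (1.67×10^-8)(2040)/(1.981e-04) = 0.172 Ω
R = R₁ + R₂ = 0.2826 Ω
P = I²R = (416)² × 0.2826 = 48900 W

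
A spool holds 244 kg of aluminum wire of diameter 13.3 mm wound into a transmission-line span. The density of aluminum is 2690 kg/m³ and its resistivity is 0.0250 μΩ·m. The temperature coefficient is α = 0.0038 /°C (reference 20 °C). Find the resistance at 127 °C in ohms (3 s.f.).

ρ = 0.0250 μΩ·m = 2.50×10^-8 Ω·m
A = π(d/2)² = π(6.6500e-03 m)² = 1.3893e-04 m²
L = m/(density·A) = 244/(2690×1.3893e-04) = 652.9 m
R = ρL/A = (2.50×10^-8)(652.9)/(1.3893e-04) = 0.1175 Ω
R(127 °C) = 0.1175 × (1 + 0.0038×107) = 0.165 Ω

0.165 Ω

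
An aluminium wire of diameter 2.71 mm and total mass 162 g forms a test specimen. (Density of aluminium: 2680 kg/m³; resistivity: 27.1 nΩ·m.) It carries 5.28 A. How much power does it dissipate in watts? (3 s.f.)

1.37 W

ρ = 27.1 nΩ·m = 2.71×10^-8 Ω·m
A = π(d/2)² = π(1.3550e-03 m)² = 5.7680e-06 m²
L = m/(density·A) = 0.162/(2680×5.7680e-06) = 10.48 m
R = ρL/A = (2.71×10^-8)(10.48)/(5.7680e-06) = 0.04924 Ω
P = I²R = (5.28)² × 0.04924 = 1.37 W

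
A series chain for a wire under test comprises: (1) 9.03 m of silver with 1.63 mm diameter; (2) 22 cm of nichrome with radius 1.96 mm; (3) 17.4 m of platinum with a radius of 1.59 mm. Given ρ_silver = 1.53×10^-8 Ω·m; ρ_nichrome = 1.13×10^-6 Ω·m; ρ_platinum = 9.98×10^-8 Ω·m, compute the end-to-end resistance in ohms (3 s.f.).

Seg 1: A = π(d/2)² = π(8.1500e-04 m)² = 2.087e-06 m²
R_1 = (1.53×10^-8)(9.03)/(2.087e-06) = 0.06621 Ω
Seg 2: A = πr² = π(1.9600e-03 m)² = 1.207e-05 m²
R_2 = (1.13×10^-6)(0.22)/(1.207e-05) = 0.0206 Ω
Seg 3: A = πr² = π(1.5900e-03 m)² = 7.942e-06 m²
R_3 = (9.98×10^-8)(17.4)/(7.942e-06) = 0.2186 Ω
R_total = R_1 + R_2 + R_3 = 0.305 Ω

0.305 Ω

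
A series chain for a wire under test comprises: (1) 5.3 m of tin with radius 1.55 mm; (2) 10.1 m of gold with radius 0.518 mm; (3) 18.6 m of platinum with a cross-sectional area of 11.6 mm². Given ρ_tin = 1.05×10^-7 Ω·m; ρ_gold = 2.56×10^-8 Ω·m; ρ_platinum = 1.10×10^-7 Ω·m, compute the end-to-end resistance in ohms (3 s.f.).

0.557 Ω

Seg 1: A = πr² = π(1.5500e-03 m)² = 7.548e-06 m²
R_1 = (1.05×10^-7)(5.3)/(7.548e-06) = 0.07373 Ω
Seg 2: A = πr² = π(5.1800e-04 m)² = 8.430e-07 m²
R_2 = (2.56×10^-8)(10.1)/(8.430e-07) = 0.3067 Ω
Seg 3: A = 11.6 mm² = 1.160e-05 m²
R_3 = (1.10×10^-7)(18.6)/(1.160e-05) = 0.1764 Ω
R_total = R_1 + R_2 + R_3 = 0.557 Ω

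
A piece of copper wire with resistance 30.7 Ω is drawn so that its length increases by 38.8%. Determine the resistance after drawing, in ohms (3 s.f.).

59.1 Ω

k = 1 + 38.8/100 = 1.388; volume constant ⇒ A' = A/k, so R' = k²R.
R' = 1.927 × 30.7 = 59.1 Ω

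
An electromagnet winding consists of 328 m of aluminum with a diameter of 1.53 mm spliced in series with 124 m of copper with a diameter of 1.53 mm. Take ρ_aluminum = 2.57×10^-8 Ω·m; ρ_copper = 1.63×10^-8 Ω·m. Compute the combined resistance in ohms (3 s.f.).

5.68 Ω

Segment 1: A = π(d/2)² = π(7.6500e-04 m)² = 1.839e-06 m²
R₁ = ρL/A = (2.57×10^-8)(328)/(1.839e-06) = 4.585 Ω
R₂ = (1.63×10^-8)(124)/(1.839e-06) = 1.099 Ω
R = R₁ + R₂ = 5.68 Ω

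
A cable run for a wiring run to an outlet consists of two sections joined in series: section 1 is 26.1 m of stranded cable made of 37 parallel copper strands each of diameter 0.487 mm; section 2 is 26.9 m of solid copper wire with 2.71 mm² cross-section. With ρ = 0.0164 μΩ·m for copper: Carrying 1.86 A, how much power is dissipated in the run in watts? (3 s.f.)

0.778 W

ρ = 0.0164 μΩ·m = 1.64×10^-8 Ω·m
Section 1: A_strand = π(2.4350e-04)² = 1.863e-07 m²; R₁ = ρL/(N·A_s) = (1.64×10^-8)(26.1)/(37×1.863e-07) = 0.06211 Ω
Section 2: A = 2.71 mm² = 2.710e-06 m²
R₂ = (1.64×10^-8)(26.9)/(2.710e-06) = 0.1628 Ω
R = R₁ + R₂ = 0.2249 Ω
P = I²R = (1.86)² × 0.2249 = 0.778 W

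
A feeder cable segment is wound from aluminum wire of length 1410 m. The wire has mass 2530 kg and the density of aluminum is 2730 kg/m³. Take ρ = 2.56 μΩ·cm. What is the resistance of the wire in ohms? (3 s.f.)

ρ = 2.56 μΩ·cm = 2.56×10^-8 Ω·m
A = m/(density·L) = 2530/(2730×1410) = 6.5726e-04 m²
R = ρL/A = (2.56×10^-8)(1410)/(6.5726e-04) = 0.0549 Ω

0.0549 Ω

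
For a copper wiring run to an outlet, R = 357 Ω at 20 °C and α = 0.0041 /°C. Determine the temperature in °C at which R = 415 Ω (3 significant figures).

R = R₀(1 + α(T − T₀)) ⇒ T = T₀ + (R/R₀ − 1)/α
T = 20 + (415/357 − 1)/0.0041 = 20 + (0.1625)/0.0041 = 59.6 °C

59.6 °C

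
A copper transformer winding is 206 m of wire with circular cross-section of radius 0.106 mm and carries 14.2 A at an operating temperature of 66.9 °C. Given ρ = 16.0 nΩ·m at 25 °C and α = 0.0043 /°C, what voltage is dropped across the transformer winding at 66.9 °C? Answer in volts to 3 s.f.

1560 V

ρ = 16.0 nΩ·m = 1.60×10^-8 Ω·m
A = πr² = π(1.0600e-04 m)² = 3.530e-08 m²
R₍25₎ = ρL/A = (1.60×10^-8)(206)/(3.530e-08) = 93.37 Ω
R₍66.9₎ = R₍25₎(1 + αΔT) = 93.37 × (1 + 0.0043×41.9) = 110.2 Ω
V = IR = 14.2 × 110.2 = 1560 V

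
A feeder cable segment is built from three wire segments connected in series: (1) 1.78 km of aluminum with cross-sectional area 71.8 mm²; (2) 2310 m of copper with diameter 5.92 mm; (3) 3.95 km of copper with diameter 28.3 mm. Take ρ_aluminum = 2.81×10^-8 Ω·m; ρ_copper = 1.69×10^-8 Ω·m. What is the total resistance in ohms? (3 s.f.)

Seg 1: A = 71.8 mm² = 7.180e-05 m²
R_1 = (2.81×10^-8)(1780)/(7.180e-05) = 0.6966 Ω
Seg 2: A = π(d/2)² = π(2.9600e-03 m)² = 2.753e-05 m²
R_2 = (1.69×10^-8)(2310)/(2.753e-05) = 1.418 Ω
Seg 3: A = π(d/2)² = π(1.4150e-02 m)² = 6.290e-04 m²
R_3 = (1.69×10^-8)(3950)/(6.290e-04) = 0.1061 Ω
R_total = R_1 + R_2 + R_3 = 2.22 Ω

2.22 Ω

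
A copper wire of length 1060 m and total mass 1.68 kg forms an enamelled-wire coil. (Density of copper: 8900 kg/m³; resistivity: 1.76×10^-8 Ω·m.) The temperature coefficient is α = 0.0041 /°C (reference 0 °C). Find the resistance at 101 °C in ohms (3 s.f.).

148 Ω

A = m/(density·L) = 1.68/(8900×1060) = 1.7808e-07 m²
R = ρL/A = (1.76×10^-8)(1060)/(1.7808e-07) = 104.8 Ω
R(101 °C) = 104.8 × (1 + 0.0041×101) = 148 Ω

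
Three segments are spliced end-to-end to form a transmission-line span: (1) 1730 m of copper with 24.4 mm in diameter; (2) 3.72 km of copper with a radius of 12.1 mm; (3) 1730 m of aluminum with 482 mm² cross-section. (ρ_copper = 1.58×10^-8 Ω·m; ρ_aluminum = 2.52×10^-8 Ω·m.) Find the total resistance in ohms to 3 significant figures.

Seg 1: A = π(d/2)² = π(1.2200e-02 m)² = 4.676e-04 m²
R_1 = (1.58×10^-8)(1730)/(4.676e-04) = 0.05846 Ω
Seg 2: A = πr² = π(1.2100e-02 m)² = 4.600e-04 m²
R_2 = (1.58×10^-8)(3720)/(4.600e-04) = 0.1278 Ω
Seg 3: A = 482 mm² = 4.820e-04 m²
R_3 = (2.52×10^-8)(1730)/(4.820e-04) = 0.09045 Ω
R_total = R_1 + R_2 + R_3 = 0.277 Ω

0.277 Ω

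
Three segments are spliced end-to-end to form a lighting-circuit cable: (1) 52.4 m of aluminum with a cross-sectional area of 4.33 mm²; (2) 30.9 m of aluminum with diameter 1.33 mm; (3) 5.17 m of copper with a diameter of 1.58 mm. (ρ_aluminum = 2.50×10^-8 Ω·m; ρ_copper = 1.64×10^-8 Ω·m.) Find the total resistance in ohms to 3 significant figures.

Seg 1: A = 4.33 mm² = 4.330e-06 m²
R_1 = (2.50×10^-8)(52.4)/(4.330e-06) = 0.3025 Ω
Seg 2: A = π(d/2)² = π(6.6500e-04 m)² = 1.389e-06 m²
R_2 = (2.50×10^-8)(30.9)/(1.389e-06) = 0.556 Ω
Seg 3: A = π(d/2)² = π(7.9000e-04 m)² = 1.961e-06 m²
R_3 = (1.64×10^-8)(5.17)/(1.961e-06) = 0.04324 Ω
R_total = R_1 + R_2 + R_3 = 0.902 Ω

0.902 Ω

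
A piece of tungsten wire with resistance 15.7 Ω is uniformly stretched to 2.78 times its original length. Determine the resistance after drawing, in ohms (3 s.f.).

121 Ω

Volume constant ⇒ A' = A/k with k = 2.78. R' = ρ(kL)/(A/k) = k²R.
R' = 7.728 × 15.7 = 121 Ω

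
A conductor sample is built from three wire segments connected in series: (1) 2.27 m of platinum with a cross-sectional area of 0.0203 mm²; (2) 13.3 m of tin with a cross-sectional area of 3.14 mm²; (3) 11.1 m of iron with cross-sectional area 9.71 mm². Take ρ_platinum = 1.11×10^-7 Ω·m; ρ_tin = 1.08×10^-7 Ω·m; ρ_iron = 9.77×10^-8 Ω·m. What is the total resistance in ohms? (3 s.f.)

Seg 1: A = 0.0203 mm² = 2.030e-08 m²
R_1 = (1.11×10^-7)(2.27)/(2.030e-08) = 12.41 Ω
Seg 2: A = 3.14 mm² = 3.140e-06 m²
R_2 = (1.08×10^-7)(13.3)/(3.140e-06) = 0.4575 Ω
Seg 3: A = 9.71 mm² = 9.710e-06 m²
R_3 = (9.77×10^-8)(11.1)/(9.710e-06) = 0.1117 Ω
R_total = R_1 + R_2 + R_3 = 13.0 Ω

13.0 Ω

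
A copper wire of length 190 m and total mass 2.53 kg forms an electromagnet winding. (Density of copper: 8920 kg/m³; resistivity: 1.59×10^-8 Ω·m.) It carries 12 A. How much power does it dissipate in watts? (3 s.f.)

A = m/(density·L) = 2.53/(8920×190) = 1.4928e-06 m²
R = ρL/A = (1.59×10^-8)(190)/(1.4928e-06) = 2.024 Ω
P = I²R = (12)² × 2.024 = 291 W

291 W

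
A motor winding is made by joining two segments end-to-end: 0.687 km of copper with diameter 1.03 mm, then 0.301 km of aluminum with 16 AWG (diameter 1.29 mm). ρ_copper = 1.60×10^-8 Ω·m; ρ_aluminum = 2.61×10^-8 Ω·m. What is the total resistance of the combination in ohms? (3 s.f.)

19.2 Ω

Segment 1: A = π(d/2)² = π(5.1500e-04 m)² = 8.332e-07 m²
R₁ = ρL/A = (1.60×10^-8)(687)/(8.332e-07) = 13.19 Ω
Segment 2: A = π(1.29/2 mm)² = π(6.4500e-04 m)² = 1.307e-06 m²
R₂ = (2.61×10^-8)(301)/(1.307e-06) = 6.011 Ω
R = R₁ + R₂ = 19.2 Ω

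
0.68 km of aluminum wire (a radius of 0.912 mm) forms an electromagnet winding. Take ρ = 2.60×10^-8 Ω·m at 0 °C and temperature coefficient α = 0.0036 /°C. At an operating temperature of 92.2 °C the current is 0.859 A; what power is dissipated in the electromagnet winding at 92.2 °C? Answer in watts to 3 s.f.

6.65 W

A = πr² = π(9.1200e-04 m)² = 2.613e-06 m²
R₍0₎ = ρL/A = (2.60×10^-8)(680)/(2.613e-06) = 6.766 Ω
R₍92.2₎ = R₍0₎(1 + αΔT) = 6.766 × (1 + 0.0036×92.2) = 9.012 Ω
P = I²R = (0.859)² × 9.012 = 6.65 W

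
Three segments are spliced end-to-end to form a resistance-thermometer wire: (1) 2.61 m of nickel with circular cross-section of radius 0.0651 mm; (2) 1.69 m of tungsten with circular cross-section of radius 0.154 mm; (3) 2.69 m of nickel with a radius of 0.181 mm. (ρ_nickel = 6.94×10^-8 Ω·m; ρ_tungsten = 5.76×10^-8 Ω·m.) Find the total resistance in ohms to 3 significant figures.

16.7 Ω

Seg 1: A = πr² = π(6.5100e-05 m)² = 1.331e-08 m²
R_1 = (6.94×10^-8)(2.61)/(1.331e-08) = 13.6 Ω
Seg 2: A = πr² = π(1.5400e-04 m)² = 7.451e-08 m²
R_2 = (5.76×10^-8)(1.69)/(7.451e-08) = 1.307 Ω
Seg 3: A = πr² = π(1.8100e-04 m)² = 1.029e-07 m²
R_3 = (6.94×10^-8)(2.69)/(1.029e-07) = 1.814 Ω
R_total = R_1 + R_2 + R_3 = 16.7 Ω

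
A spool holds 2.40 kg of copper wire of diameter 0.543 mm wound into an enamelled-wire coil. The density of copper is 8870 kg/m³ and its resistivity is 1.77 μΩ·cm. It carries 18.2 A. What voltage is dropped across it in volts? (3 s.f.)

ρ = 1.77 μΩ·cm = 1.77×10^-8 Ω·m
A = π(d/2)² = π(2.7150e-04 m)² = 2.3157e-07 m²
L = m/(density·A) = 2.4/(8870×2.3157e-07) = 1168 m
R = ρL/A = (1.77×10^-8)(1168)/(2.3157e-07) = 89.31 Ω
V = IR = 18.2 × 89.31 = 1630 V

1630 V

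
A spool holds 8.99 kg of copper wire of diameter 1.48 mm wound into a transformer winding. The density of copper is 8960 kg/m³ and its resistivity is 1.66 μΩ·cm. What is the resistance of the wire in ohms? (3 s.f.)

ρ = 1.66 μΩ·cm = 1.66×10^-8 Ω·m
A = π(d/2)² = π(7.4000e-04 m)² = 1.7203e-06 m²
L = m/(density·A) = 8.99/(8960×1.7203e-06) = 583.2 m
R = ρL/A = (1.66×10^-8)(583.2)/(1.7203e-06) = 5.63 Ω

5.63 Ω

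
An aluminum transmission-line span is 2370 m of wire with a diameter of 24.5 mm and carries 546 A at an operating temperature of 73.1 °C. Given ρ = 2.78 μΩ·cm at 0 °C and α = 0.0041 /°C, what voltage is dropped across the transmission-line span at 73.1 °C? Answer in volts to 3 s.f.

ρ = 2.78 μΩ·cm = 2.78×10^-8 Ω·m
A = π(d/2)² = π(1.2250e-02 m)² = 4.714e-04 m²
R₍0₎ = ρL/A = (2.78×10^-8)(2370)/(4.714e-04) = 0.1398 Ω
R₍73.1₎ = R₍0₎(1 + αΔT) = 0.1398 × (1 + 0.0041×73.1) = 0.1816 Ω
V = IR = 546 × 0.1816 = 99.2 V

99.2 V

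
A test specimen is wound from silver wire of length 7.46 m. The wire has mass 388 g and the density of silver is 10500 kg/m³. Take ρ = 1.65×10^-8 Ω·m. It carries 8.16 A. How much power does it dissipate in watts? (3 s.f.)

1.65 W

A = m/(density·L) = 0.388/(10500×7.46) = 4.9534e-06 m²
R = ρL/A = (1.65×10^-8)(7.46)/(4.9534e-06) = 0.02485 Ω
P = I²R = (8.16)² × 0.02485 = 1.65 W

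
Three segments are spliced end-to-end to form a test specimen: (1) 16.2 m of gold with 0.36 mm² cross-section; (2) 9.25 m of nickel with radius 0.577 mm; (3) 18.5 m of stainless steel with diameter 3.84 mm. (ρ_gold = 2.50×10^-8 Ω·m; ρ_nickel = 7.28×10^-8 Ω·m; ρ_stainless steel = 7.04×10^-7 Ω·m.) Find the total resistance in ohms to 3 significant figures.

2.89 Ω

Seg 1: A = 0.36 mm² = 3.600e-07 m²
R_1 = (2.50×10^-8)(16.2)/(3.600e-07) = 1.125 Ω
Seg 2: A = πr² = π(5.7700e-04 m)² = 1.046e-06 m²
R_2 = (7.28×10^-8)(9.25)/(1.046e-06) = 0.6438 Ω
Seg 3: A = π(d/2)² = π(1.9200e-03 m)² = 1.158e-05 m²
R_3 = (7.04×10^-7)(18.5)/(1.158e-05) = 1.125 Ω
R_total = R_1 + R_2 + R_3 = 2.89 Ω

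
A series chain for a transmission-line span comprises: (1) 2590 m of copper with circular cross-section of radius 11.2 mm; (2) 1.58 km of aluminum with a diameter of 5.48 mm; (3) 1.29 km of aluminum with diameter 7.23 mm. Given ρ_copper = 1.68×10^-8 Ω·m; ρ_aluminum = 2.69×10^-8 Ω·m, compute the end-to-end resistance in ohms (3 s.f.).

2.76 Ω

Seg 1: A = πr² = π(1.1200e-02 m)² = 3.941e-04 m²
R_1 = (1.68×10^-8)(2590)/(3.941e-04) = 0.1104 Ω
Seg 2: A = π(d/2)² = π(2.7400e-03 m)² = 2.359e-05 m²
R_2 = (2.69×10^-8)(1580)/(2.359e-05) = 1.802 Ω
Seg 3: A = π(d/2)² = π(3.6150e-03 m)² = 4.106e-05 m²
R_3 = (2.69×10^-8)(1290)/(4.106e-05) = 0.8452 Ω
R_total = R_1 + R_2 + R_3 = 2.76 Ω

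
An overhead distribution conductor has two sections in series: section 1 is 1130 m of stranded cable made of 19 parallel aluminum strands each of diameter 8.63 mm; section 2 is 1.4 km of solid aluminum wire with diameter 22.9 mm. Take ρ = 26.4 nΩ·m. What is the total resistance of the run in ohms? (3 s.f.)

ρ = 26.4 nΩ·m = 2.64×10^-8 Ω·m
Section 1: A_strand = π(4.3150e-03)² = 5.849e-05 m²; R₁ = ρL/(N·A_s) = (2.64×10^-8)(1130)/(19×5.849e-05) = 0.02684 Ω
Section 2: A = π(d/2)² = π(1.1450e-02 m)² = 4.119e-04 m²
R₂ = (2.64×10^-8)(1400)/(4.119e-04) = 0.08974 Ω
R = R₁ + R₂ = 0.117 Ω

0.117 Ω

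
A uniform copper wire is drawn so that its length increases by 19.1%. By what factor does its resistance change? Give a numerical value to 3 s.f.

k = 1 + 19.1/100 = 1.191; volume constant ⇒ A' = A/k, so R' = k²R.
Factor = 1.42

1.42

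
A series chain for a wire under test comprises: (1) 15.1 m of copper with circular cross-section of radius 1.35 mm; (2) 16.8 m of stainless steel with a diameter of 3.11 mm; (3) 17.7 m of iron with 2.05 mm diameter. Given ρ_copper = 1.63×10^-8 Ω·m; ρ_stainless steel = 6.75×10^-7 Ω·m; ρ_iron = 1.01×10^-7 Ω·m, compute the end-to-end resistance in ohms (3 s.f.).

Seg 1: A = πr² = π(1.3500e-03 m)² = 5.726e-06 m²
R_1 = (1.63×10^-8)(15.1)/(5.726e-06) = 0.04299 Ω
Seg 2: A = π(d/2)² = π(1.5550e-03 m)² = 7.596e-06 m²
R_2 = (6.75×10^-7)(16.8)/(7.596e-06) = 1.493 Ω
Seg 3: A = π(d/2)² = π(1.0250e-03 m)² = 3.301e-06 m²
R_3 = (1.01×10^-7)(17.7)/(3.301e-06) = 0.5416 Ω
R_total = R_1 + R_2 + R_3 = 2.08 Ω

2.08 Ω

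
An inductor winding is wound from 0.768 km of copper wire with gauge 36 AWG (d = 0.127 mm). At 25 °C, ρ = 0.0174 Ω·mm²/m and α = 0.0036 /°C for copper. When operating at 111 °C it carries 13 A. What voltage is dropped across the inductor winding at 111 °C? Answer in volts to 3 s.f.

ρ = 0.0174 Ω·mm²/m = 1.74×10^-8 Ω·m
A = π(0.127/2 mm)² = π(6.3500e-05 m)² = 1.267e-08 m²
R₍25₎ = ρL/A = (1.74×10^-8)(768)/(1.267e-08) = 1055 Ω
R₍111₎ = R₍25₎(1 + αΔT) = 1055 × (1 + 0.0036×86) = 1382 Ω
V = IR = 13 × 1382 = 18000 V

18000 V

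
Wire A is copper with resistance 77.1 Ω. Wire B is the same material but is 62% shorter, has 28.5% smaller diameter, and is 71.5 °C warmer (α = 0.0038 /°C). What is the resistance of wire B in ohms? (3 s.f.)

72.9 Ω

R ∝ ρL/d² with ρ ∝ (1+αΔT), so R_B/R_A = (1 − 62/100) × (1 − 28.5/100)⁻² × (1 + 0.0038×71.5)
= 0.38 × 1.956 × 1.272 = 0.9453
R_B = 0.9453 × 77.1 = 72.9 Ω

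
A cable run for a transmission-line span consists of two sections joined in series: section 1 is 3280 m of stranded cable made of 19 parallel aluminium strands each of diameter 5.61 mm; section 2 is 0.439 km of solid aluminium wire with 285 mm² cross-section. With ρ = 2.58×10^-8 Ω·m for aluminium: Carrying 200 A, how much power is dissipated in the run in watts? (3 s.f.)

8800 W

Section 1: A_strand = π(2.8050e-03)² = 2.472e-05 m²; R₁ = ρL/(N·A_s) = (2.58×10^-8)(3280)/(19×2.472e-05) = 0.1802 Ω
Section 2: A = 285 mm² = 2.850e-04 m²
R₂ = (2.58×10^-8)(439)/(2.850e-04) = 0.03974 Ω
R = R₁ + R₂ = 0.2199 Ω
P = I²R = (200)² × 0.2199 = 8800 W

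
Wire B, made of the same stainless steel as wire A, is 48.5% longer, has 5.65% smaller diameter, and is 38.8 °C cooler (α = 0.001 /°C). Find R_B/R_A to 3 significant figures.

R ∝ ρL/d² with ρ ∝ (1+αΔT), so R_B/R_A = (1 + 48.5/100) × (1 − 5.65/100)⁻² × (1 − 0.001×38.8)
= 1.485 × 1.123 × 0.9612 = 1.60

1.60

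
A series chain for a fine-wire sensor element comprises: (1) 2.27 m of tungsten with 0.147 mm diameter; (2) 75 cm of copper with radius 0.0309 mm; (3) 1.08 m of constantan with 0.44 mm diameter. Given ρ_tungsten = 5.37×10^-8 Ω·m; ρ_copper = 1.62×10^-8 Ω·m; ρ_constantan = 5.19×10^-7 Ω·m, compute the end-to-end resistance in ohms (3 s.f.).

14.9 Ω

Seg 1: A = π(d/2)² = π(7.3500e-05 m)² = 1.697e-08 m²
R_1 = (5.37×10^-8)(2.27)/(1.697e-08) = 7.182 Ω
Seg 2: A = πr² = π(3.0900e-05 m)² = 3.000e-09 m²
R_2 = (1.62×10^-8)(0.75)/(3.000e-09) = 4.051 Ω
Seg 3: A = π(d/2)² = π(2.2000e-04 m)² = 1.521e-07 m²
R_3 = (5.19×10^-7)(1.08)/(1.521e-07) = 3.686 Ω
R_total = R_1 + R_2 + R_3 = 14.9 Ω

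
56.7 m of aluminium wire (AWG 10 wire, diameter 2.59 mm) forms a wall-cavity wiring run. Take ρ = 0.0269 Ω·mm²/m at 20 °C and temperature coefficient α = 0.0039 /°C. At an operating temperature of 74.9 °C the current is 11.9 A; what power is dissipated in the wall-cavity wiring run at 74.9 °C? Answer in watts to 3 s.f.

ρ = 0.0269 Ω·mm²/m = 2.69×10^-8 Ω·m
A = π(2.59/2 mm)² = π(1.2950e-03 m)² = 5.269e-06 m²
R₍20₎ = ρL/A = (2.69×10^-8)(56.7)/(5.269e-06) = 0.2895 Ω
R₍74.9₎ = R₍20₎(1 + αΔT) = 0.2895 × (1 + 0.0039×54.9) = 0.3515 Ω
P = I²R = (11.9)² × 0.3515 = 49.8 W

49.8 W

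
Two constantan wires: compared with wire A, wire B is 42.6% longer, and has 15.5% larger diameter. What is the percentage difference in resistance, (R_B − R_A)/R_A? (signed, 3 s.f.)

R ∝ L/d², so R_B/R_A = (1 + 42.6/100) × (1 + 15.5/100)⁻²
= 1.426 × 0.7496 = 1.069
(R_B − R_A)/R_A = 1.069 − 1 = 6.89%

6.89%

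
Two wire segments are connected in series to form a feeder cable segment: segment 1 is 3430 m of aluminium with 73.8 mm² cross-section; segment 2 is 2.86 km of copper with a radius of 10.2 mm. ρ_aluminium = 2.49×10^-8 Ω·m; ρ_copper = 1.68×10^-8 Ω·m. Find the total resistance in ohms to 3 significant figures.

1.30 Ω

Segment 1: A = 73.8 mm² = 7.380e-05 m²
R₁ = ρL/A = (2.49×10^-8)(3430)/(7.380e-05) = 1.157 Ω
Segment 2: A = πr² = π(1.0200e-02 m)² = 3.269e-04 m²
R₂ = (1.68×10^-8)(2860)/(3.269e-04) = 0.147 Ω
R = R₁ + R₂ = 1.30 Ω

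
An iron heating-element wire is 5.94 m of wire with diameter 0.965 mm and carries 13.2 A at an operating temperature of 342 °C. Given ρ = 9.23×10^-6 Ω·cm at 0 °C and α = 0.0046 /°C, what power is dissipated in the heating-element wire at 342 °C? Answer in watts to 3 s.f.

336 W

ρ = 9.23×10^-6 Ω·cm = 9.23×10^-8 Ω·m
A = π(d/2)² = π(4.8250e-04 m)² = 7.314e-07 m²
R₍0₎ = ρL/A = (9.23×10^-8)(5.94)/(7.314e-07) = 0.7496 Ω
R₍342₎ = R₍0₎(1 + αΔT) = 0.7496 × (1 + 0.0046×342) = 1.929 Ω
P = I²R = (13.2)² × 1.929 = 336 W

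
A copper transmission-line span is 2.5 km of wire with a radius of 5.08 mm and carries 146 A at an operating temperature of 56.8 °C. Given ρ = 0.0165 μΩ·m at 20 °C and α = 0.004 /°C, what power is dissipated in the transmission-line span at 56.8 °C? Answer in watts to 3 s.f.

ρ = 0.0165 μΩ·m = 1.65×10^-8 Ω·m
A = πr² = π(5.0800e-03 m)² = 8.107e-05 m²
R₍20₎ = ρL/A = (1.65×10^-8)(2500)/(8.107e-05) = 0.5088 Ω
R₍56.8₎ = R₍20₎(1 + αΔT) = 0.5088 × (1 + 0.004×36.8) = 0.5837 Ω
P = I²R = (146)² × 0.5837 = 12400 W

12400 W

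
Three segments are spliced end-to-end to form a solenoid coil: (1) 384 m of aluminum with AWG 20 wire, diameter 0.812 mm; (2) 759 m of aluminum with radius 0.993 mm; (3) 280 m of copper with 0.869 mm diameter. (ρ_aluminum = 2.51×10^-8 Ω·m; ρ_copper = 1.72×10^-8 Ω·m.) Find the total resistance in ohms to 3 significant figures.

32.9 Ω

Seg 1: A = π(0.812/2 mm)² = π(4.0600e-04 m)² = 5.178e-07 m²
R_1 = (2.51×10^-8)(384)/(5.178e-07) = 18.61 Ω
Seg 2: A = πr² = π(9.9300e-04 m)² = 3.098e-06 m²
R_2 = (2.51×10^-8)(759)/(3.098e-06) = 6.15 Ω
Seg 3: A = π(d/2)² = π(4.3450e-04 m)² = 5.931e-07 m²
R_3 = (1.72×10^-8)(280)/(5.931e-07) = 8.12 Ω
R_total = R_1 + R_2 + R_3 = 32.9 Ω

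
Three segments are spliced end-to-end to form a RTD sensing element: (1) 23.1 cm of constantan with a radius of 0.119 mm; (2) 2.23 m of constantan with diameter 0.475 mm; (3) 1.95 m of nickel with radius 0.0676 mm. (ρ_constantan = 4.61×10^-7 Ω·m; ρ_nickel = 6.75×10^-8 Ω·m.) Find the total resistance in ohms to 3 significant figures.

17.4 Ω

Seg 1: A = πr² = π(1.1900e-04 m)² = 4.449e-08 m²
R_1 = (4.61×10^-7)(0.231)/(4.449e-08) = 2.394 Ω
Seg 2: A = π(d/2)² = π(2.3750e-04 m)² = 1.772e-07 m²
R_2 = (4.61×10^-7)(2.23)/(1.772e-07) = 5.801 Ω
Seg 3: A = πr² = π(6.7600e-05 m)² = 1.436e-08 m²
R_3 = (6.75×10^-8)(1.95)/(1.436e-08) = 9.168 Ω
R_total = R_1 + R_2 + R_3 = 17.4 Ω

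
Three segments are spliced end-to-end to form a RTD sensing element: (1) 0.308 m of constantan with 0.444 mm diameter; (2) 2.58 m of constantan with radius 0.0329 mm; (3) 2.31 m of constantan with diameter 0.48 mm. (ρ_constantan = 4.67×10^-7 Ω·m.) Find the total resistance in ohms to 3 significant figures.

361 Ω

Seg 1: A = π(d/2)² = π(2.2200e-04 m)² = 1.548e-07 m²
R_1 = (4.67×10^-7)(0.308)/(1.548e-07) = 0.929 Ω
Seg 2: A = πr² = π(3.2900e-05 m)² = 3.400e-09 m²
R_2 = (4.67×10^-7)(2.58)/(3.400e-09) = 354.3 Ω
Seg 3: A = π(d/2)² = π(2.4000e-04 m)² = 1.810e-07 m²
R_3 = (4.67×10^-7)(2.31)/(1.810e-07) = 5.962 Ω
R_total = R_1 + R_2 + R_3 = 361 Ω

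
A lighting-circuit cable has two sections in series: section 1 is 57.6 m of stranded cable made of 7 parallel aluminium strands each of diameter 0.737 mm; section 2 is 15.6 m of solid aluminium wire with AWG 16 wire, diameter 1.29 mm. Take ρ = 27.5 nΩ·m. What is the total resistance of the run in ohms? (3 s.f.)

ρ = 27.5 nΩ·m = 2.75×10^-8 Ω·m
Section 1: A_strand = π(3.6850e-04)² = 4.266e-07 m²; R₁ = ρL/(N·A_s) = (2.75×10^-8)(57.6)/(7×4.266e-07) = 0.5304 Ω
Section 2: A = π(1.29/2 mm)² = π(6.4500e-04 m)² = 1.307e-06 m²
R₂ = (2.75×10^-8)(15.6)/(1.307e-06) = 0.3282 Ω
R = R₁ + R₂ = 0.859 Ω

0.859 Ω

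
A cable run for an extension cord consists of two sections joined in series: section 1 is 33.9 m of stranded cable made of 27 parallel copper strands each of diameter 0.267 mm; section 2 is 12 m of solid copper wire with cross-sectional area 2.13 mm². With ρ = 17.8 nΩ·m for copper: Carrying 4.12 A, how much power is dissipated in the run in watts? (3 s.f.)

ρ = 17.8 nΩ·m = 1.78×10^-8 Ω·m
Section 1: A_strand = π(1.3350e-04)² = 5.599e-08 m²; R₁ = ρL/(N·A_s) = (1.78×10^-8)(33.9)/(27×5.599e-08) = 0.3992 Ω
Section 2: A = 2.13 mm² = 2.130e-06 m²
R₂ = (1.78×10^-8)(12)/(2.130e-06) = 0.1003 Ω
R = R₁ + R₂ = 0.4994 Ω
P = I²R = (4.12)² × 0.4994 = 8.48 W

8.48 W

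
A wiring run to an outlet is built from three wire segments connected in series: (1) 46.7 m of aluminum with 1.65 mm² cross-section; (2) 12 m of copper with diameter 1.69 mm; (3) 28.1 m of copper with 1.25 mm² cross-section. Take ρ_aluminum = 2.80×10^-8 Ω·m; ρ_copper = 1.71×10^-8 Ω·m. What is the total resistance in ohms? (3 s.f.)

Seg 1: A = 1.65 mm² = 1.650e-06 m²
R_1 = (2.80×10^-8)(46.7)/(1.650e-06) = 0.7925 Ω
Seg 2: A = π(d/2)² = π(8.4500e-04 m)² = 2.243e-06 m²
R_2 = (1.71×10^-8)(12)/(2.243e-06) = 0.09148 Ω
Seg 3: A = 1.25 mm² = 1.250e-06 m²
R_3 = (1.71×10^-8)(28.1)/(1.250e-06) = 0.3844 Ω
R_total = R_1 + R_2 + R_3 = 1.27 Ω

1.27 Ω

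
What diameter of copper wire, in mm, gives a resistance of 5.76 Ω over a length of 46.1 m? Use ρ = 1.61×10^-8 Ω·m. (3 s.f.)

0.405 mm

A = ρL/R = (1.61×10^-8)(46.1)/(5.76) = 1.289e-07 m²
d = 2√(A/π) = 4.050e-04 m = 0.405 mm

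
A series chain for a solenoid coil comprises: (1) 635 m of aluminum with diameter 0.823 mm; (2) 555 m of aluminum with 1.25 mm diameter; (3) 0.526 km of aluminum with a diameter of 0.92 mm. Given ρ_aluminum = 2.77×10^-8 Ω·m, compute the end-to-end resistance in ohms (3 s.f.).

Seg 1: A = π(d/2)² = π(4.1150e-04 m)² = 5.320e-07 m²
R_1 = (2.77×10^-8)(635)/(5.320e-07) = 33.06 Ω
Seg 2: A = π(d/2)² = π(6.2500e-04 m)² = 1.227e-06 m²
R_2 = (2.77×10^-8)(555)/(1.227e-06) = 12.53 Ω
Seg 3: A = π(d/2)² = π(4.6000e-04 m)² = 6.648e-07 m²
R_3 = (2.77×10^-8)(526)/(6.648e-07) = 21.92 Ω
R_total = R_1 + R_2 + R_3 = 67.5 Ω

67.5 Ω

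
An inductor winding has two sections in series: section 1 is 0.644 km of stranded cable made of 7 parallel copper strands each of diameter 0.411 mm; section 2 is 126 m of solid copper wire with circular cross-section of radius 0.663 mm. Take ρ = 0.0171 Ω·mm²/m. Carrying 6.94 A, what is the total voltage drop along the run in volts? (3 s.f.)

ρ = 0.0171 Ω·mm²/m = 1.71×10^-8 Ω·m
Section 1: A_strand = π(2.0550e-04)² = 1.327e-07 m²; R₁ = ρL/(N·A_s) = (1.71×10^-8)(644)/(7×1.327e-07) = 11.86 Ω
Section 2: A = πr² = π(6.6300e-04 m)² = 1.381e-06 m²
R₂ = (1.71×10^-8)(126)/(1.381e-06) = 1.56 Ω
R = R₁ + R₂ = 13.42 Ω
V = IR = 6.94 × 13.42 = 93.1 V

93.1 V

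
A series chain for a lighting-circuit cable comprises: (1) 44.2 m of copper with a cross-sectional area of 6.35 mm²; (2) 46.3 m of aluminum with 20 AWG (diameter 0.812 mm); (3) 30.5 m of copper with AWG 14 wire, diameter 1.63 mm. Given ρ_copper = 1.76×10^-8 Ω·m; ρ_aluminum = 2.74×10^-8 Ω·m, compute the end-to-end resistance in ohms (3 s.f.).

Seg 1: A = 6.35 mm² = 6.350e-06 m²
R_1 = (1.76×10^-8)(44.2)/(6.350e-06) = 0.1225 Ω
Seg 2: A = π(0.812/2 mm)² = π(4.0600e-04 m)² = 5.178e-07 m²
R_2 = (2.74×10^-8)(46.3)/(5.178e-07) = 2.45 Ω
Seg 3: A = π(1.63/2 mm)² = π(8.1500e-04 m)² = 2.087e-06 m²
R_3 = (1.76×10^-8)(30.5)/(2.087e-06) = 0.2572 Ω
R_total = R_1 + R_2 + R_3 = 2.83 Ω

2.83 Ω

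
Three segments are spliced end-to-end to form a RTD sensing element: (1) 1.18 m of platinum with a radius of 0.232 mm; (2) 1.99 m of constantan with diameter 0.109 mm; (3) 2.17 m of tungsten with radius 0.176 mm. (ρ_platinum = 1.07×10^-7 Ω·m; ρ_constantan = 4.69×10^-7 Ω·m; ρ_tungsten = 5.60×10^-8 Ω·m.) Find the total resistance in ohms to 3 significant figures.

Seg 1: A = πr² = π(2.3200e-04 m)² = 1.691e-07 m²
R_1 = (1.07×10^-7)(1.18)/(1.691e-07) = 0.7467 Ω
Seg 2: A = π(d/2)² = π(5.4500e-05 m)² = 9.331e-09 m²
R_2 = (4.69×10^-7)(1.99)/(9.331e-09) = 100 Ω
Seg 3: A = πr² = π(1.7600e-04 m)² = 9.731e-08 m²
R_3 = (5.60×10^-8)(2.17)/(9.731e-08) = 1.249 Ω
R_total = R_1 + R_2 + R_3 = 102 Ω

102 Ω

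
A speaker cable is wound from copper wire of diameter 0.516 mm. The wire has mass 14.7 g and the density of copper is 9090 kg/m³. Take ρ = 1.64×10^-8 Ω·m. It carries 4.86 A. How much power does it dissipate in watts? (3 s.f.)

A = π(d/2)² = π(2.5800e-04 m)² = 2.0912e-07 m²
L = m/(density·A) = 0.0147/(9090×2.0912e-07) = 7.733 m
R = ρL/A = (1.64×10^-8)(7.733)/(2.0912e-07) = 0.6065 Ω
P = I²R = (4.86)² × 0.6065 = 14.3 W

14.3 W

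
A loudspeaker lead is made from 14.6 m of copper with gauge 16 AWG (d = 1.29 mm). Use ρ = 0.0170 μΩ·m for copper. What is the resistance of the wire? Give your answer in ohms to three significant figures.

0.190 Ω

ρ = 0.0170 μΩ·m = 1.70×10^-8 Ω·m
A = π(1.29/2 mm)² = π(6.4500e-04 m)² = 1.307e-06 m²
R = ρL/A = (1.70×10^-8)(14.6 m)/(1.307e-06 m²) = 0.190 Ω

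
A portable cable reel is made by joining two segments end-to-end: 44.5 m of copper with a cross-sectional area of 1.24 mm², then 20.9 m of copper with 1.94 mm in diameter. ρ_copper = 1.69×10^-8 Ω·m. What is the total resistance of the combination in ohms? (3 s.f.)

Segment 1: A = 1.24 mm² = 1.240e-06 m²
R₁ = ρL/A = (1.69×10^-8)(44.5)/(1.240e-06) = 0.6065 Ω
Segment 2: A = π(d/2)² = π(9.7000e-04 m)² = 2.956e-06 m²
R₂ = (1.69×10^-8)(20.9)/(2.956e-06) = 0.1195 Ω
R = R₁ + R₂ = 0.726 Ω

0.726 Ω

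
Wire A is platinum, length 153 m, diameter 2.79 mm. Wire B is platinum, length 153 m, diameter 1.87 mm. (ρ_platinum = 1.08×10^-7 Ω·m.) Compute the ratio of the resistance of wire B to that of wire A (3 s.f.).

R ∝ ρL/d², so R_B/R_A = (d_A/d_B)²
= (2.79/1.87)² = 2.23

2.23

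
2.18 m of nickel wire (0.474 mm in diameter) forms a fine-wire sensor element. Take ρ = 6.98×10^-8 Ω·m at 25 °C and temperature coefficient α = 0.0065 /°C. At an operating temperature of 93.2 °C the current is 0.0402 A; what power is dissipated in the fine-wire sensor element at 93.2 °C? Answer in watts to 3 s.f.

A = π(d/2)² = π(2.3700e-04 m)² = 1.765e-07 m²
R₍25₎ = ρL/A = (6.98×10^-8)(2.18)/(1.765e-07) = 0.8623 Ω
R₍93.2₎ = R₍25₎(1 + αΔT) = 0.8623 × (1 + 0.0065×68.2) = 1.245 Ω
P = I²R = (0.0402)² × 1.245 = 0.00201 W

0.00201 W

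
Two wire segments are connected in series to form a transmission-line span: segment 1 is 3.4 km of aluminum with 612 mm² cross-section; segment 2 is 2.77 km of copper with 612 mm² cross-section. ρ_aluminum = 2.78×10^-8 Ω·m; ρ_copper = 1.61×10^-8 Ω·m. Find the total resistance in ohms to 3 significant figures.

Segment 1: A = 612 mm² = 6.120e-04 m²
R₁ = ρL/A = (2.78×10^-8)(3400)/(6.120e-04) = 0.1544 Ω
R₂ = (1.61×10^-8)(2770)/(6.120e-04) = 0.07287 Ω
R = R₁ + R₂ = 0.227 Ω

0.227 Ω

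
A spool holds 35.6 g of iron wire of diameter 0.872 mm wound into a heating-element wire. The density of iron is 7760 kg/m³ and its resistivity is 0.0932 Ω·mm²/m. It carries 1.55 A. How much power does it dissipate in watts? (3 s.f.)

ρ = 0.0932 Ω·mm²/m = 9.32×10^-8 Ω·m
A = π(d/2)² = π(4.3600e-04 m)² = 5.9720e-07 m²
L = m/(density·A) = 0.0356/(7760×5.9720e-07) = 7.682 m
R = ρL/A = (9.32×10^-8)(7.682)/(5.9720e-07) = 1.199 Ω
P = I²R = (1.55)² × 1.199 = 2.88 W

2.88 W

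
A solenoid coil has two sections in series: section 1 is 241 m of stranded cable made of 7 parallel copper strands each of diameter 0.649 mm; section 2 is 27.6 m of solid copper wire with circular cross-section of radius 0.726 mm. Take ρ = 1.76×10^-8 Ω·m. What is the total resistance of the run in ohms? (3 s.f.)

Section 1: A_strand = π(3.2450e-04)² = 3.308e-07 m²; R₁ = ρL/(N·A_s) = (1.76×10^-8)(241)/(7×3.308e-07) = 1.832 Ω
Section 2: A = πr² = π(7.2600e-04 m)² = 1.656e-06 m²
R₂ = (1.76×10^-8)(27.6)/(1.656e-06) = 0.2934 Ω
R = R₁ + R₂ = 2.13 Ω

2.13 Ω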